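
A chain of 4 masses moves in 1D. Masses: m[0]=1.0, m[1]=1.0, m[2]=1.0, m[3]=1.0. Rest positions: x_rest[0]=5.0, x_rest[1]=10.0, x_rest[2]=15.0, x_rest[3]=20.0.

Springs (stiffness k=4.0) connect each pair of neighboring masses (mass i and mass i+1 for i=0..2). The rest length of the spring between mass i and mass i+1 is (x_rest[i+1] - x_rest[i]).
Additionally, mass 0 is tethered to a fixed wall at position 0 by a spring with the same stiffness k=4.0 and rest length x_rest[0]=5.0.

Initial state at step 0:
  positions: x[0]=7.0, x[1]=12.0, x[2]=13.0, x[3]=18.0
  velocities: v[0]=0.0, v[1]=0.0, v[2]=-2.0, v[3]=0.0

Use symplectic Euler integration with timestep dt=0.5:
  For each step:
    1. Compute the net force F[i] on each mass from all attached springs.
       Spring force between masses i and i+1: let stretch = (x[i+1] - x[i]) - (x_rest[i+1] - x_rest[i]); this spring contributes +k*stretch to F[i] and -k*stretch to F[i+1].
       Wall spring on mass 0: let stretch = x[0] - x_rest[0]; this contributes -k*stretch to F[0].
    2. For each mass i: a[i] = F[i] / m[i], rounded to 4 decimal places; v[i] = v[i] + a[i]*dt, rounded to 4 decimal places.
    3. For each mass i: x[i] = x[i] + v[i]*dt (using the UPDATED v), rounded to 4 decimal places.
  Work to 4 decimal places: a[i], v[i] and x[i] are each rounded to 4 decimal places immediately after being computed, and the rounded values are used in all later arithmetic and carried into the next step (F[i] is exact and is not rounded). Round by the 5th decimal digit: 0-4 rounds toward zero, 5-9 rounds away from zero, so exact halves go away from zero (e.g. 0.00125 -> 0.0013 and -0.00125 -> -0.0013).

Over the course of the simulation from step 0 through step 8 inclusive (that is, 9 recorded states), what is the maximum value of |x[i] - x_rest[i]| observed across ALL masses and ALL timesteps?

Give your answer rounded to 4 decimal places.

Step 0: x=[7.0000 12.0000 13.0000 18.0000] v=[0.0000 0.0000 -2.0000 0.0000]
Step 1: x=[5.0000 8.0000 16.0000 18.0000] v=[-4.0000 -8.0000 6.0000 0.0000]
Step 2: x=[1.0000 9.0000 13.0000 21.0000] v=[-8.0000 2.0000 -6.0000 6.0000]
Step 3: x=[4.0000 6.0000 14.0000 21.0000] v=[6.0000 -6.0000 2.0000 0.0000]
Step 4: x=[5.0000 9.0000 14.0000 19.0000] v=[2.0000 6.0000 0.0000 -4.0000]
Step 5: x=[5.0000 13.0000 14.0000 17.0000] v=[0.0000 8.0000 0.0000 -4.0000]
Step 6: x=[8.0000 10.0000 16.0000 17.0000] v=[6.0000 -6.0000 4.0000 0.0000]
Step 7: x=[5.0000 11.0000 13.0000 21.0000] v=[-6.0000 2.0000 -6.0000 8.0000]
Step 8: x=[3.0000 8.0000 16.0000 22.0000] v=[-4.0000 -6.0000 6.0000 2.0000]
Max displacement = 4.0000

Answer: 4.0000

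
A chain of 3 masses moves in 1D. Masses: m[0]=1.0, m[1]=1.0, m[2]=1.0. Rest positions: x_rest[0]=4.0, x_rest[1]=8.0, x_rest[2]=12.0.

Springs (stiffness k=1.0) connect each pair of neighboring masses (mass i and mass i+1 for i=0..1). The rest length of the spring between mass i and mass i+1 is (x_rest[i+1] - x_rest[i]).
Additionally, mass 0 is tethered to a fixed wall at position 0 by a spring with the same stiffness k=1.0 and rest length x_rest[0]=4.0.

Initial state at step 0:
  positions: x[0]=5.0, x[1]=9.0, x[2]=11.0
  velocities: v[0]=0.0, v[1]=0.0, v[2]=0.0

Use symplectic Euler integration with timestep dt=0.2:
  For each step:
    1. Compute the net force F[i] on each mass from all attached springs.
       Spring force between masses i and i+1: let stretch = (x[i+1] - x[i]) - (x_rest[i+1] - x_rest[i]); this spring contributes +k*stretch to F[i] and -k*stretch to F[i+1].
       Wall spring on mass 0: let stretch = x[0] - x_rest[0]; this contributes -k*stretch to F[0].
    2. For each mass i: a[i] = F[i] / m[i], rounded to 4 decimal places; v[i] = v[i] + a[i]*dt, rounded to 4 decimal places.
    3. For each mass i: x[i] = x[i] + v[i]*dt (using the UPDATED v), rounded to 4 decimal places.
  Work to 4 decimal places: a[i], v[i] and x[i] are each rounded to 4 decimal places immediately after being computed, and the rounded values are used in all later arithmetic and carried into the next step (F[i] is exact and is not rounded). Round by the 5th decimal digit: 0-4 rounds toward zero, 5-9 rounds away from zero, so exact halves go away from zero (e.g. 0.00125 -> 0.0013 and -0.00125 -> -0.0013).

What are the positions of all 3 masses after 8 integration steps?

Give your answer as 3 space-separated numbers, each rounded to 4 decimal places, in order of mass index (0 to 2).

Answer: 3.6799 7.4356 12.7748

Derivation:
Step 0: x=[5.0000 9.0000 11.0000] v=[0.0000 0.0000 0.0000]
Step 1: x=[4.9600 8.9200 11.0800] v=[-0.2000 -0.4000 0.4000]
Step 2: x=[4.8800 8.7680 11.2336] v=[-0.4000 -0.7600 0.7680]
Step 3: x=[4.7603 8.5591 11.4486] v=[-0.5984 -1.0445 1.0749]
Step 4: x=[4.6022 8.3138 11.7080] v=[-0.7907 -1.2264 1.2970]
Step 5: x=[4.4084 8.0558 11.9916] v=[-0.9688 -1.2899 1.4182]
Step 6: x=[4.1842 7.8094 12.2778] v=[-1.1210 -1.2322 1.4310]
Step 7: x=[3.9376 7.5967 12.5453] v=[-1.2328 -1.0636 1.3373]
Step 8: x=[3.6799 7.4356 12.7748] v=[-1.2885 -0.8057 1.1476]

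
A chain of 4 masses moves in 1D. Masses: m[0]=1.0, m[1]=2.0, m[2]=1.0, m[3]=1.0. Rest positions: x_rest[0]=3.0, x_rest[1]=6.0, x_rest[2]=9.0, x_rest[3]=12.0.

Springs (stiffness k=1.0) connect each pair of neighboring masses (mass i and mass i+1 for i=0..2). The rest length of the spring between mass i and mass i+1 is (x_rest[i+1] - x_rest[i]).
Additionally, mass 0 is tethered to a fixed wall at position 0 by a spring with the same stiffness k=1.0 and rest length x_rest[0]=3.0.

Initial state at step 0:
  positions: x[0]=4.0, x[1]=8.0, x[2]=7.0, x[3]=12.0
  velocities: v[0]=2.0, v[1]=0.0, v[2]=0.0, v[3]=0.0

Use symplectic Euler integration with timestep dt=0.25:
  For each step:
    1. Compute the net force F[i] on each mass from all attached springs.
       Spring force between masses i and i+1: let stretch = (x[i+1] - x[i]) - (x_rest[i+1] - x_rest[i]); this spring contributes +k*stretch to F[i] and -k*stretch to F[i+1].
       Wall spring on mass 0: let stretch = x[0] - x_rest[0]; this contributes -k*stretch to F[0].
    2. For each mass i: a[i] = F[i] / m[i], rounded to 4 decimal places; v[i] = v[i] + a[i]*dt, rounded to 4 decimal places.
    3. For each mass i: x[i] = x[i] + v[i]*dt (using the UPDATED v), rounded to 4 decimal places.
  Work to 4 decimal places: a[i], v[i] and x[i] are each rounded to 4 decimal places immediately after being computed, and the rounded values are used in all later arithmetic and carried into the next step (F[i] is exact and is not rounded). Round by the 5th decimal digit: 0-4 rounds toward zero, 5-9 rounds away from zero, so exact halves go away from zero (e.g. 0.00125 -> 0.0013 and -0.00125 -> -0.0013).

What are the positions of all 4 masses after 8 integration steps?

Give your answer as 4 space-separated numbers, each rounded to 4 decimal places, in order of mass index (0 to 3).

Step 0: x=[4.0000 8.0000 7.0000 12.0000] v=[2.0000 0.0000 0.0000 0.0000]
Step 1: x=[4.5000 7.8438 7.3750 11.8750] v=[2.0000 -0.6250 1.5000 -0.5000]
Step 2: x=[4.9278 7.5684 8.0606 11.6563] v=[1.7110 -1.1016 2.7422 -0.8750]
Step 3: x=[5.2126 7.2259 8.9401 11.4003] v=[1.1392 -1.3702 3.5181 -1.0239]
Step 4: x=[5.2975 6.8740 9.8663 11.1781] v=[0.3394 -1.4076 3.7046 -0.8890]
Step 5: x=[5.1498 6.5664 10.6874 11.0614] v=[-0.5909 -1.2306 3.2845 -0.4670]
Step 6: x=[4.7688 6.3433 11.2744 11.1088] v=[-1.5242 -0.8926 2.3478 0.1895]
Step 7: x=[4.1881 6.2251 11.5428 11.3540] v=[-2.3228 -0.4730 1.0736 0.9809]
Step 8: x=[3.4730 6.2094 11.4671 11.7985] v=[-2.8606 -0.0629 -0.3030 1.7781]

Answer: 3.4730 6.2094 11.4671 11.7985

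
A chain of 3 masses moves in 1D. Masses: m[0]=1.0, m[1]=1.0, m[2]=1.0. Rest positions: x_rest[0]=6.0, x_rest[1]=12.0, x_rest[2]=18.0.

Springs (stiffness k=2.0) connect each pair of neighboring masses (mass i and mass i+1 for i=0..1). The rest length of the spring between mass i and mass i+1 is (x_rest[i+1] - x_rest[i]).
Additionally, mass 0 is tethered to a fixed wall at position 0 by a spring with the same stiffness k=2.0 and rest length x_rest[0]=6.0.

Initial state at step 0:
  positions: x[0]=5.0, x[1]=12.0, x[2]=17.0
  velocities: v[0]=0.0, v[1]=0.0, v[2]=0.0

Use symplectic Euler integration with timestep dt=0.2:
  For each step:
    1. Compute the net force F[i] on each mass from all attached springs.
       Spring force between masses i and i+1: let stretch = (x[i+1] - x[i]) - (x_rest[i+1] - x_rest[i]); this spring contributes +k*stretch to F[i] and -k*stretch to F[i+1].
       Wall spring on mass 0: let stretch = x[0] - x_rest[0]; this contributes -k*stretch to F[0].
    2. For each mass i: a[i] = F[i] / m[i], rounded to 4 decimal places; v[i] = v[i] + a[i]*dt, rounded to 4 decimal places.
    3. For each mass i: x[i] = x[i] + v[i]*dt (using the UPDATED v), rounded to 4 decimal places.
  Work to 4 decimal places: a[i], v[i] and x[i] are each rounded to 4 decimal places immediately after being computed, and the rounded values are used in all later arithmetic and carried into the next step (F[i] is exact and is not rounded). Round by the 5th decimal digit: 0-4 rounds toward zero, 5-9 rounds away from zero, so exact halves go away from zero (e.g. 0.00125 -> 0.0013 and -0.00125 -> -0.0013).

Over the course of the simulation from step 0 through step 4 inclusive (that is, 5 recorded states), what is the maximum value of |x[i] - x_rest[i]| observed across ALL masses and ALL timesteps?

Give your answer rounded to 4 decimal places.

Step 0: x=[5.0000 12.0000 17.0000] v=[0.0000 0.0000 0.0000]
Step 1: x=[5.1600 11.8400 17.0800] v=[0.8000 -0.8000 0.4000]
Step 2: x=[5.4416 11.5648 17.2208] v=[1.4080 -1.3760 0.7040]
Step 3: x=[5.7777 11.2522 17.3891] v=[1.6806 -1.5629 0.8416]
Step 4: x=[6.0896 10.9926 17.5465] v=[1.5593 -1.2979 0.7868]
Max displacement = 1.0074

Answer: 1.0074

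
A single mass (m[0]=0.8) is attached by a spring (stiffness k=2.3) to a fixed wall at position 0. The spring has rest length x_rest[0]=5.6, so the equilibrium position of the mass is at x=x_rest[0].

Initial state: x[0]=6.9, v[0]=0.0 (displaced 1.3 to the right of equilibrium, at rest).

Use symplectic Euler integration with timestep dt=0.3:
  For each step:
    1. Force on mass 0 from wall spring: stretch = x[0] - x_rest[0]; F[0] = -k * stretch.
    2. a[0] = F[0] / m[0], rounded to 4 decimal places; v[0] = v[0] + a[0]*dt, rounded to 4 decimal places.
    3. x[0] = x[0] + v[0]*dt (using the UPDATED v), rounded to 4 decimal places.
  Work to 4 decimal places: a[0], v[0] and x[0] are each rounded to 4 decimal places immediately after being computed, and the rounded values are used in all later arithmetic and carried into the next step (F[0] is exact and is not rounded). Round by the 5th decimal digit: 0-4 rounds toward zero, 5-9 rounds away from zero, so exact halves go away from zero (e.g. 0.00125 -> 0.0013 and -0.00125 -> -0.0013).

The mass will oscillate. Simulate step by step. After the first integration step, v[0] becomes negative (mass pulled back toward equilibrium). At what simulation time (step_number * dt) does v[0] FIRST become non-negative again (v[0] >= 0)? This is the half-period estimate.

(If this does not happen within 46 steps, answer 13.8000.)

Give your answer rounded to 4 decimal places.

Answer: 2.1000

Derivation:
Step 0: x=[6.9000] v=[0.0000]
Step 1: x=[6.5636] v=[-1.1213]
Step 2: x=[5.9779] v=[-1.9524]
Step 3: x=[5.2944] v=[-2.2784]
Step 4: x=[4.6900] v=[-2.0148]
Step 5: x=[4.3210] v=[-1.2299]
Step 6: x=[4.2830] v=[-0.1268]
Step 7: x=[4.5857] v=[1.0091]
First v>=0 after going negative at step 7, time=2.1000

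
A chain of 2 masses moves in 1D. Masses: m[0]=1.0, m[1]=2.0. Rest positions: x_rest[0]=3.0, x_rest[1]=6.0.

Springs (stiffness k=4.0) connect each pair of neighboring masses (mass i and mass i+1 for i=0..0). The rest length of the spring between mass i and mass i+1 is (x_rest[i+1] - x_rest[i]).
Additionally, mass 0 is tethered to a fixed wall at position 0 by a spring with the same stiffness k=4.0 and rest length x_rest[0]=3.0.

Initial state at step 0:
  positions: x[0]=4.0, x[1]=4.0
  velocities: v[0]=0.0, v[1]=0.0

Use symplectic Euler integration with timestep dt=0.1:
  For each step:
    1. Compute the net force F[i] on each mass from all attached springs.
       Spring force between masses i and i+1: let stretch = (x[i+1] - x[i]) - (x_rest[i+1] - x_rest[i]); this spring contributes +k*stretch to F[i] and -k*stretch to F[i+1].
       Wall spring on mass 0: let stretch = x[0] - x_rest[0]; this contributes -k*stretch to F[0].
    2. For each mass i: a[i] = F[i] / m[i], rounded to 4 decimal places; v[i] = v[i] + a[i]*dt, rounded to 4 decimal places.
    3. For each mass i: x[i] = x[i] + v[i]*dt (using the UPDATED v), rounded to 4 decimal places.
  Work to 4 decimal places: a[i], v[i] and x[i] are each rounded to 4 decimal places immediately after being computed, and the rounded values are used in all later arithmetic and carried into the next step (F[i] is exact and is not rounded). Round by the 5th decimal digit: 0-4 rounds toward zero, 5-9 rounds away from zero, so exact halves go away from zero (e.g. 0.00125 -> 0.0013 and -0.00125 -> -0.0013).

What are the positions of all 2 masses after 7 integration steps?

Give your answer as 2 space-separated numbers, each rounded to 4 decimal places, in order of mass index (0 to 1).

Step 0: x=[4.0000 4.0000] v=[0.0000 0.0000]
Step 1: x=[3.8400 4.0600] v=[-1.6000 0.6000]
Step 2: x=[3.5352 4.1756] v=[-3.0480 1.1560]
Step 3: x=[3.1146 4.3384] v=[-4.2059 1.6279]
Step 4: x=[2.6184 4.5367] v=[-4.9622 1.9831]
Step 5: x=[2.0942 4.7566] v=[-5.2422 2.1994]
Step 6: x=[1.5927 4.9833] v=[-5.0149 2.2669]
Step 7: x=[1.1631 5.2022] v=[-4.2957 2.1888]

Answer: 1.1631 5.2022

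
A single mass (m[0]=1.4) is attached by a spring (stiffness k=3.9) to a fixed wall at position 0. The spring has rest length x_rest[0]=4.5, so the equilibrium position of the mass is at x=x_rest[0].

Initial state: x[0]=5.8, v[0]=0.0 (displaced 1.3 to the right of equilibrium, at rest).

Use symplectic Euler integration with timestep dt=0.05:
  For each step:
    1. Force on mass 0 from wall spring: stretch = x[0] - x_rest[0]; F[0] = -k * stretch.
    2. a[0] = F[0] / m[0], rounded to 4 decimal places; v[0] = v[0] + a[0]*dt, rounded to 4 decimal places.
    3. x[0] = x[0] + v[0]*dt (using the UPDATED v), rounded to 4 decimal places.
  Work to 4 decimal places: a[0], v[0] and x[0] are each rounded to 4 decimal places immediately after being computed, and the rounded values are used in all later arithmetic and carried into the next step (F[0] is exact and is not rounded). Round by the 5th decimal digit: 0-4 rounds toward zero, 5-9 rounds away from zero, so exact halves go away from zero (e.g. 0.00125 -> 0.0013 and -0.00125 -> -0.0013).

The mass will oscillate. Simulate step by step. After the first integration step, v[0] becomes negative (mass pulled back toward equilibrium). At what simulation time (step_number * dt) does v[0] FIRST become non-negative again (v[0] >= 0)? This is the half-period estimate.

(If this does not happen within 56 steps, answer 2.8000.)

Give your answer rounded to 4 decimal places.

Answer: 1.9000

Derivation:
Step 0: x=[5.8000] v=[0.0000]
Step 1: x=[5.7909] v=[-0.1811]
Step 2: x=[5.7729] v=[-0.3609]
Step 3: x=[5.7460] v=[-0.5382]
Step 4: x=[5.7104] v=[-0.7118]
Step 5: x=[5.6664] v=[-0.8804]
Step 6: x=[5.6143] v=[-1.0429]
Step 7: x=[5.5544] v=[-1.1981]
Step 8: x=[5.4872] v=[-1.3450]
Step 9: x=[5.4131] v=[-1.4825]
Step 10: x=[5.3326] v=[-1.6097]
Step 11: x=[5.2463] v=[-1.7257]
Step 12: x=[5.1548] v=[-1.8297]
Step 13: x=[5.0588] v=[-1.9209]
Step 14: x=[4.9589] v=[-1.9987]
Step 15: x=[4.8558] v=[-2.0626]
Step 16: x=[4.7502] v=[-2.1122]
Step 17: x=[4.6428] v=[-2.1471]
Step 18: x=[4.5345] v=[-2.1670]
Step 19: x=[4.4259] v=[-2.1718]
Step 20: x=[4.3178] v=[-2.1615]
Step 21: x=[4.2110] v=[-2.1361]
Step 22: x=[4.1062] v=[-2.0958]
Step 23: x=[4.0042] v=[-2.0410]
Step 24: x=[3.9056] v=[-1.9719]
Step 25: x=[3.8111] v=[-1.8891]
Step 26: x=[3.7214] v=[-1.7931]
Step 27: x=[3.6372] v=[-1.6847]
Step 28: x=[3.5590] v=[-1.5645]
Step 29: x=[3.4873] v=[-1.4334]
Step 30: x=[3.4227] v=[-1.2923]
Step 31: x=[3.3656] v=[-1.1422]
Step 32: x=[3.3164] v=[-0.9842]
Step 33: x=[3.2754] v=[-0.8193]
Step 34: x=[3.2430] v=[-0.6487]
Step 35: x=[3.2193] v=[-0.4736]
Step 36: x=[3.2045] v=[-0.2952]
Step 37: x=[3.1988] v=[-0.1148]
Step 38: x=[3.2021] v=[0.0664]
First v>=0 after going negative at step 38, time=1.9000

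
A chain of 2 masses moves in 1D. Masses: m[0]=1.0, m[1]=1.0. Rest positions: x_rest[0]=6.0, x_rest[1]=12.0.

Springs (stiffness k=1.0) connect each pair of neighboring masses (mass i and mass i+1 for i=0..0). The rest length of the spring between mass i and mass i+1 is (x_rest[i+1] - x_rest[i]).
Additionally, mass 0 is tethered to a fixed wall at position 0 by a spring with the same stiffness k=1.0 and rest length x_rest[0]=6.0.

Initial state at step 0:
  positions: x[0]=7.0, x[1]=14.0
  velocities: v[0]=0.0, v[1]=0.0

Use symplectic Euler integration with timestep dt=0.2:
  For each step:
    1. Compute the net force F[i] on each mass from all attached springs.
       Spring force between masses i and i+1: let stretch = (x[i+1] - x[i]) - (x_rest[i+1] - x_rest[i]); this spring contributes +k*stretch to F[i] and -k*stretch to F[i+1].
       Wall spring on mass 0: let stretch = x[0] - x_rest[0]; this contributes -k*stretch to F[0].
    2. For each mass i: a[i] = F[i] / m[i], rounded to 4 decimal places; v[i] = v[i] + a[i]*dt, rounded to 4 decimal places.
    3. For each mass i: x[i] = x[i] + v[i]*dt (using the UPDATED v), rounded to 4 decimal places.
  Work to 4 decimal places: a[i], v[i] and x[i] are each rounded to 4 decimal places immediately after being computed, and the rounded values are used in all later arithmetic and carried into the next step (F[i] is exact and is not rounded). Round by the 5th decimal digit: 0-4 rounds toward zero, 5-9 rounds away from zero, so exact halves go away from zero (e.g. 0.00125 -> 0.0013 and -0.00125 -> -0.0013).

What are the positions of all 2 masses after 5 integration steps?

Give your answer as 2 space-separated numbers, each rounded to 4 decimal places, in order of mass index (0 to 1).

Step 0: x=[7.0000 14.0000] v=[0.0000 0.0000]
Step 1: x=[7.0000 13.9600] v=[0.0000 -0.2000]
Step 2: x=[6.9984 13.8816] v=[-0.0080 -0.3920]
Step 3: x=[6.9922 13.7679] v=[-0.0310 -0.5686]
Step 4: x=[6.9773 13.6232] v=[-0.0743 -0.7237]
Step 5: x=[6.9492 13.4526] v=[-0.1406 -0.8529]

Answer: 6.9492 13.4526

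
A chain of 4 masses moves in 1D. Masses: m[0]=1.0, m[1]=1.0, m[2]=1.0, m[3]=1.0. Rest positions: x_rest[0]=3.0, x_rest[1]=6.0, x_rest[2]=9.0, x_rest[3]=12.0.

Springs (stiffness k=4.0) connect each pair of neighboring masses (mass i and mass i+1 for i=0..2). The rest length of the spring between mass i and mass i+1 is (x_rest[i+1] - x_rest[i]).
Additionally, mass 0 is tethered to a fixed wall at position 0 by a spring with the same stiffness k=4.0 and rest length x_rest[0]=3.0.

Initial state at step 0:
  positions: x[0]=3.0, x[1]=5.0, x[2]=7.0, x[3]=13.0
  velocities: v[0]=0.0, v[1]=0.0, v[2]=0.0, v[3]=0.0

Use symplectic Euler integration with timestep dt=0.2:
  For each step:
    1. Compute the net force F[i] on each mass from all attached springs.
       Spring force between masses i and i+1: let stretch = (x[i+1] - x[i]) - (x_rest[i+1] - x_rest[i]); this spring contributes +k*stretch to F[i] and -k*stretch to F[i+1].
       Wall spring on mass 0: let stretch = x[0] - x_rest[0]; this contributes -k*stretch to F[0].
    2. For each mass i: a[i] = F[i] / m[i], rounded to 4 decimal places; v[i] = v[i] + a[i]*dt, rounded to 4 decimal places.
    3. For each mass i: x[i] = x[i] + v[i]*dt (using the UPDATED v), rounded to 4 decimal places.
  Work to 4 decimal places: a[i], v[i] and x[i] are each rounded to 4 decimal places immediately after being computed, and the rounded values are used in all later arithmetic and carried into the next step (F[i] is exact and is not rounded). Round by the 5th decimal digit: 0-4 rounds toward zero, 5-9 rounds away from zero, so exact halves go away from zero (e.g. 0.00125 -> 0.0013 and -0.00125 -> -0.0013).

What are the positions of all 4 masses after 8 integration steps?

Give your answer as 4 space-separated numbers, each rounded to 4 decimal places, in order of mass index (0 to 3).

Step 0: x=[3.0000 5.0000 7.0000 13.0000] v=[0.0000 0.0000 0.0000 0.0000]
Step 1: x=[2.8400 5.0000 7.6400 12.5200] v=[-0.8000 0.0000 3.2000 -2.4000]
Step 2: x=[2.5712 5.0768 8.6384 11.7392] v=[-1.3440 0.3840 4.9920 -3.9040]
Step 3: x=[2.2919 5.3226 9.5631 10.9423] v=[-1.3965 1.2288 4.6234 -3.9846]
Step 4: x=[2.1308 5.7619 10.0300 10.4047] v=[-0.8055 2.1966 2.3344 -2.6880]
Step 5: x=[2.2097 6.3031 9.8739 10.2871] v=[0.3947 2.7062 -0.7803 -0.5878]
Step 6: x=[2.5900 6.7607 9.2126 10.5834] v=[1.9017 2.2881 -3.3064 1.4816]
Step 7: x=[3.2233 6.9433 8.3783 11.1404] v=[3.1663 0.9131 -4.1713 2.7850]
Step 8: x=[3.9360 6.7603 7.7564 11.7355] v=[3.5637 -0.9149 -3.1096 2.9753]

Answer: 3.9360 6.7603 7.7564 11.7355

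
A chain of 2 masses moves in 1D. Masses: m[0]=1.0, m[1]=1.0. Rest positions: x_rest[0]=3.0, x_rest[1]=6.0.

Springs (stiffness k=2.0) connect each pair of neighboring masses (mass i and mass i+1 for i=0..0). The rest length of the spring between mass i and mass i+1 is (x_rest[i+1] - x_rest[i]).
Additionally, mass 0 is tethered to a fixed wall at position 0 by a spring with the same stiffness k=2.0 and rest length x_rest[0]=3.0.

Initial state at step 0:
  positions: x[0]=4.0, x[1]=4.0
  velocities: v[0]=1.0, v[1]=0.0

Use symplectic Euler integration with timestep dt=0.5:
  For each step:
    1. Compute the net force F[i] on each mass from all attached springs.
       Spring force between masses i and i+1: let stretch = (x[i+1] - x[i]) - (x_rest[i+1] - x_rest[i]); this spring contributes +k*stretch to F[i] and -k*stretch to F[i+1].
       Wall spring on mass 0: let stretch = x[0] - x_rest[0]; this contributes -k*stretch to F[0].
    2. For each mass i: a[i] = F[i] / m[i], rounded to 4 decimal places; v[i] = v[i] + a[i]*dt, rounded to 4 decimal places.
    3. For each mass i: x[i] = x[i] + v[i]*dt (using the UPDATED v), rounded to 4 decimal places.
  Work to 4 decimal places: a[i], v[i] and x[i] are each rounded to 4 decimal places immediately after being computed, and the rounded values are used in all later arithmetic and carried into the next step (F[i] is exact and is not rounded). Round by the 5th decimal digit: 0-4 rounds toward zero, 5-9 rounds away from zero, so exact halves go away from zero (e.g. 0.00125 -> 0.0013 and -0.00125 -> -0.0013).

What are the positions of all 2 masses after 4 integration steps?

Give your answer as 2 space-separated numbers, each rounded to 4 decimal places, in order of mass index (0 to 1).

Answer: 4.5625 6.3125

Derivation:
Step 0: x=[4.0000 4.0000] v=[1.0000 0.0000]
Step 1: x=[2.5000 5.5000] v=[-3.0000 3.0000]
Step 2: x=[1.2500 7.0000] v=[-2.5000 3.0000]
Step 3: x=[2.2500 7.1250] v=[2.0000 0.2500]
Step 4: x=[4.5625 6.3125] v=[4.6250 -1.6250]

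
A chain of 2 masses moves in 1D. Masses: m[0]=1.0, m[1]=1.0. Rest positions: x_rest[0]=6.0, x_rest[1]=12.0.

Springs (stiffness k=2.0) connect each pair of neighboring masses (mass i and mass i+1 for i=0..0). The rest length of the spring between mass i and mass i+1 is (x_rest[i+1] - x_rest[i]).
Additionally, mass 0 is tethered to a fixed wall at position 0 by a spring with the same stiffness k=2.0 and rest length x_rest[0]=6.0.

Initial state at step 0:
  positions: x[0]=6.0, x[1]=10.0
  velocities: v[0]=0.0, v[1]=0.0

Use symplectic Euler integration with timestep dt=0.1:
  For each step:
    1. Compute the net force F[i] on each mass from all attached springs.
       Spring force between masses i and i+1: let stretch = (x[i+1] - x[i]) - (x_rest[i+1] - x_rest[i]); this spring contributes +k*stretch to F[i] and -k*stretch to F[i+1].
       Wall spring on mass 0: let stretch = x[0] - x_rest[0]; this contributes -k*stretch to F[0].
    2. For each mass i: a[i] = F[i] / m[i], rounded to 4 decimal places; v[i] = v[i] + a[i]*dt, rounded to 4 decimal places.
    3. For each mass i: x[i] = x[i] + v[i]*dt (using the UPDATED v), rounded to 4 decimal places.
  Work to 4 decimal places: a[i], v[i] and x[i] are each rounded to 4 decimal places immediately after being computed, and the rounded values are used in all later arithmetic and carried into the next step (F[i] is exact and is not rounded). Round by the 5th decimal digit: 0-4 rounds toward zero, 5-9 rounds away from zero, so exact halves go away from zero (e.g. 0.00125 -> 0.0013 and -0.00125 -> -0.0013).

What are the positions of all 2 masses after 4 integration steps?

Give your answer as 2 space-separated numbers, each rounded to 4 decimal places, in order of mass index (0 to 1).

Answer: 5.6351 10.3766

Derivation:
Step 0: x=[6.0000 10.0000] v=[0.0000 0.0000]
Step 1: x=[5.9600 10.0400] v=[-0.4000 0.4000]
Step 2: x=[5.8824 10.1184] v=[-0.7760 0.7840]
Step 3: x=[5.7719 10.2321] v=[-1.1053 1.1368]
Step 4: x=[5.6351 10.3766] v=[-1.3676 1.4448]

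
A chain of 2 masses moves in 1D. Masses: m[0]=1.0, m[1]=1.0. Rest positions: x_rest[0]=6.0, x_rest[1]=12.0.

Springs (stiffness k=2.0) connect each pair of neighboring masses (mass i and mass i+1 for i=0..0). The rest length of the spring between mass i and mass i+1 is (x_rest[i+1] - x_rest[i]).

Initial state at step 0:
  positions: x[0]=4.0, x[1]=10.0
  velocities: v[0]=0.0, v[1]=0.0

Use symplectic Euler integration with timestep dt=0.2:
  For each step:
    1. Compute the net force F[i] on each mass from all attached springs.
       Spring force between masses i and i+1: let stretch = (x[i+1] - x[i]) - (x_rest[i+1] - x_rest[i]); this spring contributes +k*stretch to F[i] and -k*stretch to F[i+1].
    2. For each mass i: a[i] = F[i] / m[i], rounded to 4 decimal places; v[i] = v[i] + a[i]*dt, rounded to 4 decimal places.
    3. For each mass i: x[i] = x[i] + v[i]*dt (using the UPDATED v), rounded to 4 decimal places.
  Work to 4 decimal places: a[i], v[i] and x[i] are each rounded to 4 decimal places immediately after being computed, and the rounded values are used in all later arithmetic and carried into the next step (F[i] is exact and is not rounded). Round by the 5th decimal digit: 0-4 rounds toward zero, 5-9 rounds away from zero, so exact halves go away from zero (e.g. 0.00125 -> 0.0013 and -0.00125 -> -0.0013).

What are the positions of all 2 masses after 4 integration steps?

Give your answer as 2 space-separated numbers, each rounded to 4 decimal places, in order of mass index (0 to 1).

Step 0: x=[4.0000 10.0000] v=[0.0000 0.0000]
Step 1: x=[4.0000 10.0000] v=[0.0000 0.0000]
Step 2: x=[4.0000 10.0000] v=[0.0000 0.0000]
Step 3: x=[4.0000 10.0000] v=[0.0000 0.0000]
Step 4: x=[4.0000 10.0000] v=[0.0000 0.0000]

Answer: 4.0000 10.0000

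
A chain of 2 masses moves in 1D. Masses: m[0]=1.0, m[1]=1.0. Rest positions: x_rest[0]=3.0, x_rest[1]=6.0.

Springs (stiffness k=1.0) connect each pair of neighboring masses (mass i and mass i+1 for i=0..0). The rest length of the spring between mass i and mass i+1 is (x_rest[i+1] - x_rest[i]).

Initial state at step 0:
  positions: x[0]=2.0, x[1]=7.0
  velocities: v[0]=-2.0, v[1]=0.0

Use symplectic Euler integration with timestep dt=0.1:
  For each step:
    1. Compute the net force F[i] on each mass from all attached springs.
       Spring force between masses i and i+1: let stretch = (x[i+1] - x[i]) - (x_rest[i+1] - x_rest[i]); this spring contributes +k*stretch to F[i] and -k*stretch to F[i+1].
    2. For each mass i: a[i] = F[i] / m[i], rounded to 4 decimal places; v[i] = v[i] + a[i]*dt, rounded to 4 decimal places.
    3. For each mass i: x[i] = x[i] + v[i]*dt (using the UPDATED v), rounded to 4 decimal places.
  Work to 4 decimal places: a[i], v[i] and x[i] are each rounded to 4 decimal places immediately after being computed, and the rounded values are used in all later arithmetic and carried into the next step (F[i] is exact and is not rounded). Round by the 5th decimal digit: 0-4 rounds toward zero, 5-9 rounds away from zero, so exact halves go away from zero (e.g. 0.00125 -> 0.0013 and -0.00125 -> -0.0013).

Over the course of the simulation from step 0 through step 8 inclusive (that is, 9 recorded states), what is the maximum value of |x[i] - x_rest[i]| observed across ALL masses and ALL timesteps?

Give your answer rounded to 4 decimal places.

Answer: 1.8020

Derivation:
Step 0: x=[2.0000 7.0000] v=[-2.0000 0.0000]
Step 1: x=[1.8200 6.9800] v=[-1.8000 -0.2000]
Step 2: x=[1.6616 6.9384] v=[-1.5840 -0.4160]
Step 3: x=[1.5260 6.8740] v=[-1.3563 -0.6437]
Step 4: x=[1.4139 6.7862] v=[-1.1215 -0.8785]
Step 5: x=[1.3255 6.6746] v=[-0.8843 -1.1157]
Step 6: x=[1.2606 6.5395] v=[-0.6494 -1.3506]
Step 7: x=[1.2185 6.3817] v=[-0.4215 -1.5785]
Step 8: x=[1.1980 6.2022] v=[-0.2052 -1.7948]
Max displacement = 1.8020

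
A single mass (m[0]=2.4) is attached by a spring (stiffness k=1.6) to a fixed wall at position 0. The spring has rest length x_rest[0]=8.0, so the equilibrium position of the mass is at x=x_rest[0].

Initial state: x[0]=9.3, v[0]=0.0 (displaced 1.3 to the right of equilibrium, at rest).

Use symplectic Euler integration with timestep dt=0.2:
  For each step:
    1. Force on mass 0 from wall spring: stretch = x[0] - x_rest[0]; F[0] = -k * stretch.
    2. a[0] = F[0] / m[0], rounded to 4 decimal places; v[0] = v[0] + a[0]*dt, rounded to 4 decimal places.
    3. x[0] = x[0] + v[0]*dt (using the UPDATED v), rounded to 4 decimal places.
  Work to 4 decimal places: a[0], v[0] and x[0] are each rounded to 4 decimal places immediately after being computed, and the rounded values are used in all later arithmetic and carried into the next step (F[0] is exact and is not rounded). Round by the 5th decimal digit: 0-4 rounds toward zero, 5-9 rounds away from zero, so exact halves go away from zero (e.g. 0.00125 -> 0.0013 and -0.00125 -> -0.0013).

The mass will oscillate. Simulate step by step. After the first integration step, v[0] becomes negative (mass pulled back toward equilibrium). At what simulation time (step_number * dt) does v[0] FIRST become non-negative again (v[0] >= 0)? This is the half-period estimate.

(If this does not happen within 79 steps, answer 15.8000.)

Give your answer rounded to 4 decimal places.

Step 0: x=[9.3000] v=[0.0000]
Step 1: x=[9.2653] v=[-0.1733]
Step 2: x=[9.1969] v=[-0.3420]
Step 3: x=[9.0966] v=[-0.5016]
Step 4: x=[8.9670] v=[-0.6478]
Step 5: x=[8.8117] v=[-0.7767]
Step 6: x=[8.6347] v=[-0.8849]
Step 7: x=[8.4408] v=[-0.9695]
Step 8: x=[8.2351] v=[-1.0283]
Step 9: x=[8.0232] v=[-1.0596]
Step 10: x=[7.8107] v=[-1.0627]
Step 11: x=[7.6032] v=[-1.0375]
Step 12: x=[7.4063] v=[-0.9846]
Step 13: x=[7.2252] v=[-0.9054]
Step 14: x=[7.0648] v=[-0.8021]
Step 15: x=[6.9293] v=[-0.6774]
Step 16: x=[6.8224] v=[-0.5346]
Step 17: x=[6.7469] v=[-0.3776]
Step 18: x=[6.7048] v=[-0.2105]
Step 19: x=[6.6972] v=[-0.0378]
Step 20: x=[6.7244] v=[0.1359]
First v>=0 after going negative at step 20, time=4.0000

Answer: 4.0000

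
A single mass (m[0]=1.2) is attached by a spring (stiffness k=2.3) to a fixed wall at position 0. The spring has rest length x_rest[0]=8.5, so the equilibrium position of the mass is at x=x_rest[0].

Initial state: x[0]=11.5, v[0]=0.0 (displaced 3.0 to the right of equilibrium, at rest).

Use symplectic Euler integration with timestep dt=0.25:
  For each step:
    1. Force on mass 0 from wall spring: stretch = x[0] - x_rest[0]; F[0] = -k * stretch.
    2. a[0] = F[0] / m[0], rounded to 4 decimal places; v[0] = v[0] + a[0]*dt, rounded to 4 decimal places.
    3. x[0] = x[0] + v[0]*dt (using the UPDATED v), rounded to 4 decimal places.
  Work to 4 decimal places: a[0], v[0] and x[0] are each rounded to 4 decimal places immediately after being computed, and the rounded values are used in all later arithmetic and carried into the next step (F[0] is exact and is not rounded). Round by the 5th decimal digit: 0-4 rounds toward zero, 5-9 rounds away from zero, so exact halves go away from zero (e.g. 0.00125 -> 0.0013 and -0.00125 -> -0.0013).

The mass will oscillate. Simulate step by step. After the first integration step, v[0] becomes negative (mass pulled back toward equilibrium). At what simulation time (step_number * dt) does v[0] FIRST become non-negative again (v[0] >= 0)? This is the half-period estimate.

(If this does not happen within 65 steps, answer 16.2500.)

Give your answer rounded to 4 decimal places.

Answer: 2.5000

Derivation:
Step 0: x=[11.5000] v=[0.0000]
Step 1: x=[11.1406] v=[-1.4375]
Step 2: x=[10.4649] v=[-2.7028]
Step 3: x=[9.5538] v=[-3.6443]
Step 4: x=[8.5165] v=[-4.1493]
Step 5: x=[7.4772] v=[-4.1572]
Step 6: x=[6.5604] v=[-3.6671]
Step 7: x=[5.8760] v=[-2.7377]
Step 8: x=[5.5059] v=[-1.4804]
Step 9: x=[5.4945] v=[-0.0457]
Step 10: x=[5.8431] v=[1.3944]
First v>=0 after going negative at step 10, time=2.5000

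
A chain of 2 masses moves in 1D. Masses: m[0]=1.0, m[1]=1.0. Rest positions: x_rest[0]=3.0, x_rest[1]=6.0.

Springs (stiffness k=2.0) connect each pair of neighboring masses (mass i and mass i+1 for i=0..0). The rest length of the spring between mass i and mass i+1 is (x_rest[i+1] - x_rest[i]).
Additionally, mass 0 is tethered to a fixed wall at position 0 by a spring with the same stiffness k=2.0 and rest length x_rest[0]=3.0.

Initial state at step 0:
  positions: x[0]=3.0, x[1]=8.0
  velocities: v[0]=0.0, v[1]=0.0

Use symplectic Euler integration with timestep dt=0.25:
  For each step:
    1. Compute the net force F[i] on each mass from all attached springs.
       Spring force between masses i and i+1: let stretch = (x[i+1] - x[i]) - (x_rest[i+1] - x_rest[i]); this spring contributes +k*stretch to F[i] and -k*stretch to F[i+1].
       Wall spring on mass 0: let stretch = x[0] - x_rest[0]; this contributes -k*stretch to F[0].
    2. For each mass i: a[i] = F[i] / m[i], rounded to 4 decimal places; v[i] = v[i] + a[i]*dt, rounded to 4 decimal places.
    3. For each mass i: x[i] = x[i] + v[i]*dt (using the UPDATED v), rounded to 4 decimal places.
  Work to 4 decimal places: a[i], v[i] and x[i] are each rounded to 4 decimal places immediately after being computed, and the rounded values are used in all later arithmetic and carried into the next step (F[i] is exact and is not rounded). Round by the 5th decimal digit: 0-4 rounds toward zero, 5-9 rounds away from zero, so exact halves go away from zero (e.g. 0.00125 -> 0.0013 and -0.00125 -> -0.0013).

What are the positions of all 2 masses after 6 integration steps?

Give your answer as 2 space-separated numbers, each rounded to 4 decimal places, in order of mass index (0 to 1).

Step 0: x=[3.0000 8.0000] v=[0.0000 0.0000]
Step 1: x=[3.2500 7.7500] v=[1.0000 -1.0000]
Step 2: x=[3.6563 7.3125] v=[1.6250 -1.7500]
Step 3: x=[4.0626 6.7930] v=[1.6250 -2.0781]
Step 4: x=[4.3023 6.3072] v=[0.9589 -1.9433]
Step 5: x=[4.2549 5.9458] v=[-0.1898 -1.4458]
Step 6: x=[3.8870 5.7480] v=[-1.4718 -0.7913]

Answer: 3.8870 5.7480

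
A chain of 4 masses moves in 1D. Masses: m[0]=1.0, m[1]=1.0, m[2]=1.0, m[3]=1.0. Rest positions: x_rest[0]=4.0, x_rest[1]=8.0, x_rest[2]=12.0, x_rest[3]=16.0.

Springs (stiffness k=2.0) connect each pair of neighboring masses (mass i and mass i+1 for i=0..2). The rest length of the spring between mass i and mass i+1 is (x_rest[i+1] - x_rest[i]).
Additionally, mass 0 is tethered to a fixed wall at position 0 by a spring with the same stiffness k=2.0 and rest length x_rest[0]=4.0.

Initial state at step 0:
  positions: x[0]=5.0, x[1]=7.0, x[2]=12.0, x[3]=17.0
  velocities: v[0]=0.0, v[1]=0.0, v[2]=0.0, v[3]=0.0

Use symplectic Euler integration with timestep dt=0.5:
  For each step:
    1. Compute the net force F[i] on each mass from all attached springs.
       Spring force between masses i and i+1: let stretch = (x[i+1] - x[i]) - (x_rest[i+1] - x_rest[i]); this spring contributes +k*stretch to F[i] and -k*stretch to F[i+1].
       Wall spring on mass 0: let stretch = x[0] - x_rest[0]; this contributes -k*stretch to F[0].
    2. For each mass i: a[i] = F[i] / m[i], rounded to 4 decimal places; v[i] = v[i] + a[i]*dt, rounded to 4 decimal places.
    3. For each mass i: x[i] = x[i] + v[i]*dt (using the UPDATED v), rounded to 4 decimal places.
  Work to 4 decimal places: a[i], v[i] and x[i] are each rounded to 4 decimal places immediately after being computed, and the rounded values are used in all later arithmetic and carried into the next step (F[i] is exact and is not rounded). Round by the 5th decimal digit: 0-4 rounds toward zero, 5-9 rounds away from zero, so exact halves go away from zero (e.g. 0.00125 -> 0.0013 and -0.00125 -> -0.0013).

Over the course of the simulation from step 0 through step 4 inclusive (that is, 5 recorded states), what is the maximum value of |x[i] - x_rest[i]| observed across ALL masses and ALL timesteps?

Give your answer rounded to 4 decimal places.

Answer: 1.3125

Derivation:
Step 0: x=[5.0000 7.0000 12.0000 17.0000] v=[0.0000 0.0000 0.0000 0.0000]
Step 1: x=[3.5000 8.5000 12.0000 16.5000] v=[-3.0000 3.0000 0.0000 -1.0000]
Step 2: x=[2.7500 9.2500 12.5000 15.7500] v=[-1.5000 1.5000 1.0000 -1.5000]
Step 3: x=[3.8750 8.3750 13.0000 15.3750] v=[2.2500 -1.7500 1.0000 -0.7500]
Step 4: x=[5.3125 7.5625 12.3750 15.8125] v=[2.8750 -1.6250 -1.2500 0.8750]
Max displacement = 1.3125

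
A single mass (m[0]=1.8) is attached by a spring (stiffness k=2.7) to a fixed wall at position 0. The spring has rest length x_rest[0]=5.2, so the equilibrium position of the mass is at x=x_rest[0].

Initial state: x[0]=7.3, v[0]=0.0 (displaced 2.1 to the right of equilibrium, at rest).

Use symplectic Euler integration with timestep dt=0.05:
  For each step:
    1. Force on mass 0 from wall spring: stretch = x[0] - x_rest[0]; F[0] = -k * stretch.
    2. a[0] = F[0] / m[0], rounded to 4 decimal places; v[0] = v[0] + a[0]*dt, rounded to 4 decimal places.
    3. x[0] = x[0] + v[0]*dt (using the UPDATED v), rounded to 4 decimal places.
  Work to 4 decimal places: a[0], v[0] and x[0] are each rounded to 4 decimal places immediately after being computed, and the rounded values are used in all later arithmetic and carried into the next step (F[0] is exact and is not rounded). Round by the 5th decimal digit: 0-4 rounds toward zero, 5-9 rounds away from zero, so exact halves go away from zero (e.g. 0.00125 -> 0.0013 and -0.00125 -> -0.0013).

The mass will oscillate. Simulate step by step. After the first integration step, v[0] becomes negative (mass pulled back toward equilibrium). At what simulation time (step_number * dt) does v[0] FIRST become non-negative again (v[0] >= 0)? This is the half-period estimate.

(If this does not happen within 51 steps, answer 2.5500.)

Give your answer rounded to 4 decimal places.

Answer: 2.5500

Derivation:
Step 0: x=[7.3000] v=[0.0000]
Step 1: x=[7.2921] v=[-0.1575]
Step 2: x=[7.2764] v=[-0.3144]
Step 3: x=[7.2529] v=[-0.4701]
Step 4: x=[7.2217] v=[-0.6241]
Step 5: x=[7.1829] v=[-0.7757]
Step 6: x=[7.1367] v=[-0.9244]
Step 7: x=[7.0832] v=[-1.0697]
Step 8: x=[7.0227] v=[-1.2109]
Step 9: x=[6.9553] v=[-1.3476]
Step 10: x=[6.8813] v=[-1.4793]
Step 11: x=[6.8010] v=[-1.6054]
Step 12: x=[6.7147] v=[-1.7255]
Step 13: x=[6.6227] v=[-1.8391]
Step 14: x=[6.5254] v=[-1.9458]
Step 15: x=[6.4231] v=[-2.0452]
Step 16: x=[6.3163] v=[-2.1369]
Step 17: x=[6.2053] v=[-2.2206]
Step 18: x=[6.0905] v=[-2.2960]
Step 19: x=[5.9724] v=[-2.3628]
Step 20: x=[5.8514] v=[-2.4207]
Step 21: x=[5.7279] v=[-2.4696]
Step 22: x=[5.6024] v=[-2.5092]
Step 23: x=[5.4754] v=[-2.5394]
Step 24: x=[5.3474] v=[-2.5601]
Step 25: x=[5.2188] v=[-2.5712]
Step 26: x=[5.0902] v=[-2.5726]
Step 27: x=[4.9620] v=[-2.5644]
Step 28: x=[4.8347] v=[-2.5466]
Step 29: x=[4.7087] v=[-2.5192]
Step 30: x=[4.5846] v=[-2.4824]
Step 31: x=[4.4628] v=[-2.4362]
Step 32: x=[4.3438] v=[-2.3809]
Step 33: x=[4.2280] v=[-2.3167]
Step 34: x=[4.1158] v=[-2.2438]
Step 35: x=[4.0077] v=[-2.1625]
Step 36: x=[3.9040] v=[-2.0731]
Step 37: x=[3.8052] v=[-1.9759]
Step 38: x=[3.7116] v=[-1.8713]
Step 39: x=[3.6236] v=[-1.7597]
Step 40: x=[3.5415] v=[-1.6415]
Step 41: x=[3.4656] v=[-1.5171]
Step 42: x=[3.3963] v=[-1.3870]
Step 43: x=[3.3337] v=[-1.2517]
Step 44: x=[3.2781] v=[-1.1117]
Step 45: x=[3.2297] v=[-0.9676]
Step 46: x=[3.1887] v=[-0.8198]
Step 47: x=[3.1553] v=[-0.6690]
Step 48: x=[3.1295] v=[-0.5156]
Step 49: x=[3.1115] v=[-0.3603]
Step 50: x=[3.1013] v=[-0.2037]
Step 51: x=[3.0990] v=[-0.0463]
v[0] did not become non-negative within 51 steps; using fallback time=2.5500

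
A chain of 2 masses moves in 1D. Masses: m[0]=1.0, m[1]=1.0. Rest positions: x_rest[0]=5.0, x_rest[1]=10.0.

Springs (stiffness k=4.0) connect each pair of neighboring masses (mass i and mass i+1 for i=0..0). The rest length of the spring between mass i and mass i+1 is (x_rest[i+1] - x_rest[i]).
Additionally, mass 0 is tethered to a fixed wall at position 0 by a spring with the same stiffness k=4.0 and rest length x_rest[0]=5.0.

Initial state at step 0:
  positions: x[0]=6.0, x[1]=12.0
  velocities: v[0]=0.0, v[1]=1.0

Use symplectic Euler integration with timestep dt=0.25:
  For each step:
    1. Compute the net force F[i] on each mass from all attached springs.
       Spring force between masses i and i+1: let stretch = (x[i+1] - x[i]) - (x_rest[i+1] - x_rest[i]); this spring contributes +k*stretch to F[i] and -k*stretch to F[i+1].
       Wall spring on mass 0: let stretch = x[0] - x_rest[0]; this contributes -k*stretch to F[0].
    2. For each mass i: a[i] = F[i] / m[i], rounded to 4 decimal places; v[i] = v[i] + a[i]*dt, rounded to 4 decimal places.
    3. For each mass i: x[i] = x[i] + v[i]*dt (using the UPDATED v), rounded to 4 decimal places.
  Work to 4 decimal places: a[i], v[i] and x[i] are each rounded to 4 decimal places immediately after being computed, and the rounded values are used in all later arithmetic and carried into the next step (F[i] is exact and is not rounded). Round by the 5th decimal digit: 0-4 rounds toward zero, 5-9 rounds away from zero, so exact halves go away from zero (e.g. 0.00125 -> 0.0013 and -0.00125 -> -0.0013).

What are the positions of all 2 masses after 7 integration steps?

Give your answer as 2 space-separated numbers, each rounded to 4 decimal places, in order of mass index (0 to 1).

Answer: 4.3684 9.2476

Derivation:
Step 0: x=[6.0000 12.0000] v=[0.0000 1.0000]
Step 1: x=[6.0000 12.0000] v=[0.0000 0.0000]
Step 2: x=[6.0000 11.7500] v=[0.0000 -1.0000]
Step 3: x=[5.9375 11.3125] v=[-0.2500 -1.7500]
Step 4: x=[5.7344 10.7813] v=[-0.8125 -2.1250]
Step 5: x=[5.3594 10.2383] v=[-1.5000 -2.1719]
Step 6: x=[4.8643 9.7256] v=[-1.9805 -2.0508]
Step 7: x=[4.3684 9.2476] v=[-1.9835 -1.9121]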